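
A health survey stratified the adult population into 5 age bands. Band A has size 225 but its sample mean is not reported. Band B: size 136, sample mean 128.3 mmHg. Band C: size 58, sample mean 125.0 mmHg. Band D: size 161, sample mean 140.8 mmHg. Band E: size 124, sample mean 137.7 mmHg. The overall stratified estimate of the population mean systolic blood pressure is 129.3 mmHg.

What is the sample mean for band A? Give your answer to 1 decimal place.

N = 225 + 136 + 58 + 161 + 124 = 704.
Overall total = μ·N = 129.3·704 = 91027.2.
Subtract the known strata: 136·128.3 + 58·125.0 + 161·140.8 + 124·137.7 = 64442.4.
Remaining total for band A: 91027.2 − 64442.4 = 26584.8.
Divide by its size: 26584.8 / 225 = 118.155... → 118.2.

118.2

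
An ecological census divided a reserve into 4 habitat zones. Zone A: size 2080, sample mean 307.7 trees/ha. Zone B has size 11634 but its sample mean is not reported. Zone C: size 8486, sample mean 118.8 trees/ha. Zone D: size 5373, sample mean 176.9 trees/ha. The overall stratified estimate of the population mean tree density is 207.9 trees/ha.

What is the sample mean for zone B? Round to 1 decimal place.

269.4

Σ Nₕx̄ₕ = N·μ, so 11634·x̄_B = 27573·207.9 − (2080·307.7 + 8486·118.8 + 5373·176.9).
= 5732426.7 − 2598636.5 = 3133790.2.
x̄_B = 3133790.2 / 11634 = 269.365... → 269.4.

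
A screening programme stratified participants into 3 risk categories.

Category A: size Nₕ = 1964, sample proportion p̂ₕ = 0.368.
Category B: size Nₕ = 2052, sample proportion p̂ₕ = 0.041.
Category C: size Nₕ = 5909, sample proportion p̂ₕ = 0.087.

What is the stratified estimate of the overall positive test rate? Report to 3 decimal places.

0.133

N = 1964 + 2052 + 5909 = 9925.
Overall proportion = Σ (Nₕ/N)·p̂ₕ.
Σ Nₕp̂ₕ = 722.752 + 84.132 + 514.083 = 1320.967.
1320.967 / 9925 = 0.13309... → 0.133.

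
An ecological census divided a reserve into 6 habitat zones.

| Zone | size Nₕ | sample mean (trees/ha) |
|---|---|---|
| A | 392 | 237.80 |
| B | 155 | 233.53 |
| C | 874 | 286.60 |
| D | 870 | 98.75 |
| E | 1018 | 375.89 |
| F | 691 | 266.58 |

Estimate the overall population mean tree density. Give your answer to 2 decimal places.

258.17

N = 4000; weights Wₕ = Nₕ/N = (0.0980, 0.0388, 0.2185, 0.2175, 0.2545, 0.1728).
x̄_st = Σ Wₕ·x̄ₕ = 0.0980·237.80 + 0.0388·233.53 + 0.2185·286.60 + 0.2175·98.75 + 0.2545·375.89 + 0.1728·266.58 ≈ 258.1696...
→ 258.17.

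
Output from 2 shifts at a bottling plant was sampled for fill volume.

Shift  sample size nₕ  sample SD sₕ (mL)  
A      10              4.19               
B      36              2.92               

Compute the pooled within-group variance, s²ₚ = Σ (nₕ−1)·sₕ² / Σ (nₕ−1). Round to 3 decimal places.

Degrees of freedom: 9 + 35 = 44.
Σ(nₕ−1)sₕ² = 9·17.5561 + 35·8.5264 = 456.4289.
s²ₚ = 456.4289 / 44 = 10.37338... → 10.373.

10.373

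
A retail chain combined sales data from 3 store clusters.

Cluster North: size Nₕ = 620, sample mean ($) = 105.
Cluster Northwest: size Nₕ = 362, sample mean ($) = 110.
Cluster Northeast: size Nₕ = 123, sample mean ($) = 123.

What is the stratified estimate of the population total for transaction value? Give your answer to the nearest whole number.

North: 620·105 = 65100
Northwest: 362·110 = 39820
Northeast: 123·123 = 15129
τ̂ = Σ Nₕx̄ₕ = 120049.

120049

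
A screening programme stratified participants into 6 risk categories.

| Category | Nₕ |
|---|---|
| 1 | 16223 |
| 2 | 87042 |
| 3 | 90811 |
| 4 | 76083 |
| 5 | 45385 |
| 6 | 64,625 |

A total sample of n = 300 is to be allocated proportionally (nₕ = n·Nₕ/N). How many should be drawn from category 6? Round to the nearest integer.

Share of category 6 = 64625/380169 = 0.16999.
Allocate 300 × 0.16999 = 50.997... → 51.

51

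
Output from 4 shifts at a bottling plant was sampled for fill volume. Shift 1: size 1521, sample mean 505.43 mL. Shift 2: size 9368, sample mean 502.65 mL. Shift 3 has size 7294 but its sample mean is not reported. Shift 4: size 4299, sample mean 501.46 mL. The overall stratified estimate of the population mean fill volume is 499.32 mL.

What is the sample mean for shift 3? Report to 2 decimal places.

N = 1521 + 9368 + 7294 + 4299 = 22482.
Overall total = μ·N = 499.32·22482 = 11225712.24.
Subtract the known strata: 1521·505.43 + 9368·502.65 + 4299·501.46 = 7633360.77.
Remaining total for shift 3: 11225712.24 − 7633360.77 = 3592351.47.
Divide by its size: 3592351.47 / 7294 = 492.5077... → 492.51.

492.51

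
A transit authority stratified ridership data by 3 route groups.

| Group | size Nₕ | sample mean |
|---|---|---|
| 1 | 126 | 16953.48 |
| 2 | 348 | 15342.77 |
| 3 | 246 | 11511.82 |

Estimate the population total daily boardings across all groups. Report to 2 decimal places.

Population total = Σ Nₕ·x̄ₕ (each stratum's size times its mean).
126·16953.48 + 348·15342.77 + 246·11511.82 = 2136138.48 + 5339283.96 + 2831907.72 = 10307330.16.

10307330.16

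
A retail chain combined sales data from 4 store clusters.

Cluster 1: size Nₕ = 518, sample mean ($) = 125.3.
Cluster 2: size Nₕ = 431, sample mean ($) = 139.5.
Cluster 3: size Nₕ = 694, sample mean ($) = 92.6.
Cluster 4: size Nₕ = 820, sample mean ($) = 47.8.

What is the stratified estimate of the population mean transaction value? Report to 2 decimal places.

92.77

N = 2463; weights Wₕ = Nₕ/N = (0.2103, 0.1750, 0.2818, 0.3329).
x̄_st = Σ Wₕ·x̄ₕ = 0.2103·125.3 + 0.1750·139.5 + 0.2818·92.6 + 0.3329·47.8 ≈ 92.7691...
→ 92.77.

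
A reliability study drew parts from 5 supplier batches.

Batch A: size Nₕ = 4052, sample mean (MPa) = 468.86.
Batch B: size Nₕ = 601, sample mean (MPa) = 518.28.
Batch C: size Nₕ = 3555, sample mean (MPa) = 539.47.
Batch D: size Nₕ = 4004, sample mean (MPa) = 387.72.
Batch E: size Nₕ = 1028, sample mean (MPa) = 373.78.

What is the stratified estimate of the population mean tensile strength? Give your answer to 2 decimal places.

N = 4052 + 601 + 3555 + 4004 + 1028 = 13240.
Overall mean = Σ (Nₕ/N)·x̄ₕ — weight by population share, not a simple average.
Σ Nₕx̄ₕ = 4052·468.86 + 601·518.28 + 3555·539.47 + 4004·387.72 + 1028·373.78 = 1899820.72 + 311486.28 + 1917815.85 + 1552430.88 + 384245.84 = 6065799.57.
Divide by N: 6065799.57 / 13240 = 458.1420... → 458.14.

458.14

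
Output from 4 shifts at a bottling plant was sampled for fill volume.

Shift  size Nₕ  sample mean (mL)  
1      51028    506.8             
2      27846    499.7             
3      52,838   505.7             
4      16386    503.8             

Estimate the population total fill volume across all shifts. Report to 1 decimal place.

74751080.0

1: 51028·506.8 = 25860990.4
2: 27846·499.7 = 13914646.2
3: 52838·505.7 = 26720176.6
4: 16386·503.8 = 8255266.8
τ̂ = Σ Nₕx̄ₕ = 74751080.0.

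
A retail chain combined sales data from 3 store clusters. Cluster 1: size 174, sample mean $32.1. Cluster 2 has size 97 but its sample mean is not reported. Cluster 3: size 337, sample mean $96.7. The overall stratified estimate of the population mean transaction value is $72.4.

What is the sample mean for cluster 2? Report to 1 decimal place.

Σ Nₕx̄ₕ = N·μ, so 97·x̄_2 = 608·72.4 − (174·32.1 + 337·96.7).
= 44019.2 − 38173.3 = 5845.9.
x̄_2 = 5845.9 / 97 = 60.267... → 60.3.

60.3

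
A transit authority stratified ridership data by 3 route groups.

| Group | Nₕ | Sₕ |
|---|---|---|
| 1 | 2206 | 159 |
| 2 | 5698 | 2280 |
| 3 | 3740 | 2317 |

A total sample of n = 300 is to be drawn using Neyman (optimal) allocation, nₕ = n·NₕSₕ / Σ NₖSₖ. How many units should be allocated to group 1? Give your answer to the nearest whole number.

1: NₕSₕ = 2206·159 = 350754
2: NₕSₕ = 5698·2280 = 12991440
3: NₕSₕ = 3740·2317 = 8665580
Σ NₕSₕ = 22007774.
n_1 = 300·350754/22007774 = 4.781... → 5.

5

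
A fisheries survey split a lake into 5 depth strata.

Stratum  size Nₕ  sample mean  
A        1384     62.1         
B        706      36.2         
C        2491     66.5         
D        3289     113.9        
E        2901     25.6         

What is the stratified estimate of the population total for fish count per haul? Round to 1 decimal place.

726037.8

A: 1384·62.1 = 85946.4
B: 706·36.2 = 25557.2
C: 2491·66.5 = 165651.5
D: 3289·113.9 = 374617.1
E: 2901·25.6 = 74265.6
τ̂ = Σ Nₕx̄ₕ = 726037.8.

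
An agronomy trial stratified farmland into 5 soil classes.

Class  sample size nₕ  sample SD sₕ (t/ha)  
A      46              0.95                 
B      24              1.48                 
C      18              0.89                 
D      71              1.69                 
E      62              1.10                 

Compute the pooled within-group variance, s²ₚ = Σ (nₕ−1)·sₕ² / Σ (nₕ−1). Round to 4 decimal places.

A: (46−1)·0.95² = 45·0.9025 = 40.6125
B: (24−1)·1.48² = 23·2.1904 = 50.3792
C: (18−1)·0.89² = 17·0.7921 = 13.4657
D: (71−1)·1.69² = 70·2.8561 = 199.927
E: (62−1)·1.10² = 61·1.21 = 73.81
Numerator = 378.1944; denominator = Σ(nₕ−1) = 216.
s²ₚ = 378.1944/216 = 1.7509 → 1.7509.

1.7509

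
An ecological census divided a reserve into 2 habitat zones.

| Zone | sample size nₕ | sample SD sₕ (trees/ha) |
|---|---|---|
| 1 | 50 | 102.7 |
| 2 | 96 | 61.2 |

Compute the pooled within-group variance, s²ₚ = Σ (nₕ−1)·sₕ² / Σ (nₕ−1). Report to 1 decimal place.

1: (50−1)·102.7² = 49·10547.29 = 516817.21
2: (96−1)·61.2² = 95·3745.44 = 355816.8
Numerator = 872634.01; denominator = Σ(nₕ−1) = 144.
s²ₚ = 872634.01/144 = 6059.958... → 6060.0.

6060.0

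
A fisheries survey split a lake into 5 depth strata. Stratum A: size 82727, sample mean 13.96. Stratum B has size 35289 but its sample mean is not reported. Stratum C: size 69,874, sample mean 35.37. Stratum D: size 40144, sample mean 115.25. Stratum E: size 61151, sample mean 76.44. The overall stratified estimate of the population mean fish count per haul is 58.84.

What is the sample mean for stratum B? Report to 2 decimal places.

N = 82727 + 35289 + 69874 + 40144 + 61151 = 289185.
Overall total = μ·N = 58.84·289185 = 17015645.4.
Subtract the known strata: 82727·13.96 + 69874·35.37 + 40144·115.25 + 61151·76.44 = 12927290.74.
Remaining total for stratum B: 17015645.4 − 12927290.74 = 4088354.66.
Divide by its size: 4088354.66 / 35289 = 115.8535... → 115.85.

115.85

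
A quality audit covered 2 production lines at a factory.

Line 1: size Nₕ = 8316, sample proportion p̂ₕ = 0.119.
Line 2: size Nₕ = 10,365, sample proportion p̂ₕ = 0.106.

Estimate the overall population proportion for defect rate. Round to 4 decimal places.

0.1118

Wₕ = Nₕ/N with N = 18681: 0.4452, 0.5548.
p̂_st = 0.4452·0.119 + 0.5548·0.106 ≈ 0.111787... → 0.1118.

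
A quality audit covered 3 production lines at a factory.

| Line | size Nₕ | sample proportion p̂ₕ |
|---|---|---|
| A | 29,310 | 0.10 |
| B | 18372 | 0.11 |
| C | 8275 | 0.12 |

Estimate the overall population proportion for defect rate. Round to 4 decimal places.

0.1062

Wₕ = Nₕ/N with N = 55957: 0.5238, 0.3283, 0.1479.
p̂_st = 0.5238·0.10 + 0.3283·0.11 + 0.1479·0.12 ≈ 0.106241... → 0.1062.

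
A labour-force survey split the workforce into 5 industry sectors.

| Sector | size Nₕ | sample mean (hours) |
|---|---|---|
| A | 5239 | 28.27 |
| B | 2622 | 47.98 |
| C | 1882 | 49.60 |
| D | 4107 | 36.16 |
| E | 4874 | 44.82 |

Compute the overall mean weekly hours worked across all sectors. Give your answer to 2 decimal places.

39.21

N = 18724; weights Wₕ = Nₕ/N = (0.2798, 0.1400, 0.1005, 0.2193, 0.2603).
x̄_st = Σ Wₕ·x̄ₕ = 0.2798·28.27 + 0.1400·47.98 + 0.1005·49.60 + 0.2193·36.16 + 0.2603·44.82 ≈ 39.2127...
→ 39.21.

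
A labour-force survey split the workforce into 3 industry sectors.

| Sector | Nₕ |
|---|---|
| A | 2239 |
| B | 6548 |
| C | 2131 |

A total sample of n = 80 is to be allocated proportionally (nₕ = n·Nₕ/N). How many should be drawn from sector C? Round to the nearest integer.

16

N = 2239 + 6548 + 2131 = 10918.
n_C = 80·2131/10918 = 15.615... → 16.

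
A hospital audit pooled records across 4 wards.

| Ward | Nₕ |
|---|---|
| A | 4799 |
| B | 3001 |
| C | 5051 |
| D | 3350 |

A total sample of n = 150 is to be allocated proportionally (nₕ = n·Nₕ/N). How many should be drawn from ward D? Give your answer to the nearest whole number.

Share of ward D = 3350/16201 = 0.20678.
Allocate 150 × 0.20678 = 31.017... → 31.

31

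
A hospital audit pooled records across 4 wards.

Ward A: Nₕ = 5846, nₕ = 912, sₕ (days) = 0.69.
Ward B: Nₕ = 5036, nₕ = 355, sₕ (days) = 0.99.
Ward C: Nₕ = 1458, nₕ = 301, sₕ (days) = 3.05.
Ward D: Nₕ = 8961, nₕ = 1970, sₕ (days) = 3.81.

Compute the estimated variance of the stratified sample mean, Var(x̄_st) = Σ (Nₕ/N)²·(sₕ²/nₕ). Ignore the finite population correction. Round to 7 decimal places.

N = 21301; Wₕ = Nₕ/N.
ward A: (5846/21301)²·0.69²/912 = 0.0000393207
ward B: (5036/21301)²·0.99²/355 = 0.0001543169
ward C: (1458/21301)²·3.05²/301 = 0.0001447932
ward D: (8961/21301)²·3.81²/1970 = 0.0013040574
Sum = 0.0016424882 → 0.0016425.

0.0016425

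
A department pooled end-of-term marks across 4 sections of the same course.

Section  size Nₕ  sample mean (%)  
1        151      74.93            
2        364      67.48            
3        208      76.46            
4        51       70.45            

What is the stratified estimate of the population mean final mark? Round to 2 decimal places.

71.54

N = 774; weights Wₕ = Nₕ/N = (0.1951, 0.4703, 0.2687, 0.0659).
x̄_st = Σ Wₕ·x̄ₕ = 0.1951·74.93 + 0.4703·67.48 + 0.2687·76.46 + 0.0659·70.45 ≈ 71.5424...
→ 71.54.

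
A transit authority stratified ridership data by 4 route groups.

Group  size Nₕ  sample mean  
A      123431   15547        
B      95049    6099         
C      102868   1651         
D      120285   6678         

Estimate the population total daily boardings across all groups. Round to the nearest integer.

A: 123431·15547 = 1918981757
B: 95049·6099 = 579703851
C: 102868·1651 = 169835068
D: 120285·6678 = 803263230
τ̂ = Σ Nₕx̄ₕ = 3471783906.

3471783906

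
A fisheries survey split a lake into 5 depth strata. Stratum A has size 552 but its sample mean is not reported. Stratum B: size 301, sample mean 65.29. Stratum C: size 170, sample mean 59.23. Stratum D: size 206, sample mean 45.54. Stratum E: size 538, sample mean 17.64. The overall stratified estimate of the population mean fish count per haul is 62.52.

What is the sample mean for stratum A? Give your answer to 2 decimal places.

112.10

N = 552 + 301 + 170 + 206 + 538 = 1767.
Overall total = μ·N = 62.52·1767 = 110472.84.
Subtract the known strata: 301·65.29 + 170·59.23 + 206·45.54 + 538·17.64 = 48592.95.
Remaining total for stratum A: 110472.84 − 48592.95 = 61879.89.
Divide by its size: 61879.89 / 552 = 112.1013... → 112.10.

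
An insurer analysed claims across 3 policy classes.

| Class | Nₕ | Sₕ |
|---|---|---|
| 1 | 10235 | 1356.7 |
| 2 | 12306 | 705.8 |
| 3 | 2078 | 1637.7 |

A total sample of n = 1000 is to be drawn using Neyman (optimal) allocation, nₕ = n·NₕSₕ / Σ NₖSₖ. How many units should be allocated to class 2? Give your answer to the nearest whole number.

1: NₕSₕ = 10235·1356.7 = 13885824.5
2: NₕSₕ = 12306·705.8 = 8685574.8
3: NₕSₕ = 2078·1637.7 = 3403140.6
Σ NₕSₕ = 25974539.9.
n_2 = 1000·8685574.8/25974539.9 = 334.388... → 334.

334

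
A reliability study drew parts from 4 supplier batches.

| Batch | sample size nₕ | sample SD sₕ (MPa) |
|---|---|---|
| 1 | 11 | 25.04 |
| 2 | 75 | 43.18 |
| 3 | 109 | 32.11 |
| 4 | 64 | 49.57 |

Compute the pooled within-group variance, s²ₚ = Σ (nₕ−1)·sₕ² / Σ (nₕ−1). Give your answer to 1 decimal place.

1: (11−1)·25.04² = 10·627.0016 = 6270.016
2: (75−1)·43.18² = 74·1864.5124 = 137973.9176
3: (109−1)·32.11² = 108·1031.0521 = 111353.6268
4: (64−1)·49.57² = 63·2457.1849 = 154802.6487
Numerator = 410400.2091; denominator = Σ(nₕ−1) = 255.
s²ₚ = 410400.2091/255 = 1609.413... → 1609.4.

1609.4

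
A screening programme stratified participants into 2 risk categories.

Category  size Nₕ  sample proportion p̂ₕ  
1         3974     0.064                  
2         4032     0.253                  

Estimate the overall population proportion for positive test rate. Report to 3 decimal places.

0.159

N = 3974 + 4032 = 8006.
Overall proportion = Σ (Nₕ/N)·p̂ₕ.
Σ Nₕp̂ₕ = 254.336 + 1020.096 = 1274.432.
1274.432 / 8006 = 0.15918... → 0.159.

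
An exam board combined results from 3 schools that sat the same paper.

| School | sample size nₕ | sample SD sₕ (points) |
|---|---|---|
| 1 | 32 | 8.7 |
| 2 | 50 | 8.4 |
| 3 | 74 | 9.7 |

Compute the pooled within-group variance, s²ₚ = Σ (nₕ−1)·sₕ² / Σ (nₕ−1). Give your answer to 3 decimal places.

82.826

Degrees of freedom: 31 + 49 + 73 = 153.
Σ(nₕ−1)sₕ² = 31·75.69 + 49·70.56 + 73·94.09 = 12672.4.
s²ₚ = 12672.4 / 153 = 82.82614... → 82.826.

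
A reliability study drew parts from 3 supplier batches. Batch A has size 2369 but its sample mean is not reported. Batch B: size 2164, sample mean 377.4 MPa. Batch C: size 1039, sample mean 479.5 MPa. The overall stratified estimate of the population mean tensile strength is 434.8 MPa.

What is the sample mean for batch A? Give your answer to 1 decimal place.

Σ Nₕx̄ₕ = N·μ, so 2369·x̄_A = 5572·434.8 − (2164·377.4 + 1039·479.5).
= 2422705.6 − 1314894.1 = 1107811.5.
x̄_A = 1107811.5 / 2369 = 467.628... → 467.6.

467.6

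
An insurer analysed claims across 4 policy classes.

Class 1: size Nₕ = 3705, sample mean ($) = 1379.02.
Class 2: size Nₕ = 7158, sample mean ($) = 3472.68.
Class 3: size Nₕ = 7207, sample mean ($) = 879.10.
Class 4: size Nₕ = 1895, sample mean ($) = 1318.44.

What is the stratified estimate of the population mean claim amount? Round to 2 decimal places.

1943.44

x̄_st = (Σ Nₕx̄ₕ) / (Σ Nₕ) = (3705·1379.02 + 7158·3472.68 + 7207·879.10 + 1895·1318.44) / 19965
= 38800830.04 / 19965 = 1943.4425... → 1943.44.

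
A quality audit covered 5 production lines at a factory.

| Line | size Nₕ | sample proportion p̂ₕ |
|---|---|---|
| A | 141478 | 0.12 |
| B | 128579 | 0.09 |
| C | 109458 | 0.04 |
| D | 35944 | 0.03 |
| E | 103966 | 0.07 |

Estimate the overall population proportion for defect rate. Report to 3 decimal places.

0.079

Wₕ = Nₕ/N with N = 519425: 0.2724, 0.2475, 0.2107, 0.0692, 0.2002.
p̂_st = 0.2724·0.12 + 0.2475·0.09 + 0.2107·0.04 + 0.0692·0.03 + 0.2002·0.07 ≈ 0.07948... → 0.079.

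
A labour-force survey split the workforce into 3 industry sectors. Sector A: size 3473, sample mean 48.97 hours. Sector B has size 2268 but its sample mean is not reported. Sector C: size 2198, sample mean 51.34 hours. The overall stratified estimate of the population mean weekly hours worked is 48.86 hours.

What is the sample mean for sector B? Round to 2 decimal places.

Σ Nₕx̄ₕ = N·μ, so 2268·x̄_B = 7939·48.86 − (3473·48.97 + 2198·51.34).
= 387899.54 − 282918.13 = 104981.41.
x̄_B = 104981.41 / 2268 = 46.2881... → 46.29.

46.29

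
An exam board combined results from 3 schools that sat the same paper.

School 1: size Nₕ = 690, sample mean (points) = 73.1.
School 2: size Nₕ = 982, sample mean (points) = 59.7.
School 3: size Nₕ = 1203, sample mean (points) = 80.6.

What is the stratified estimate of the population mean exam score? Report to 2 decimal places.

71.66

N = 2875; weights Wₕ = Nₕ/N = (0.2400, 0.3416, 0.4184).
x̄_st = Σ Wₕ·x̄ₕ = 0.2400·73.1 + 0.3416·59.7 + 0.4184·80.6 ≈ 71.6613...
→ 71.66.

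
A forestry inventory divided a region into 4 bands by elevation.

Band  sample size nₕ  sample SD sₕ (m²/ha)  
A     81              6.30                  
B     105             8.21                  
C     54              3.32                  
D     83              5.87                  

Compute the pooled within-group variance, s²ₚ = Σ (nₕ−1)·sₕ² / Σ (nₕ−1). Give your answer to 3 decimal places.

42.617

A: (81−1)·6.30² = 80·39.69 = 3175.2
B: (105−1)·8.21² = 104·67.4041 = 7010.0264
C: (54−1)·3.32² = 53·11.0224 = 584.1872
D: (83−1)·5.87² = 82·34.4569 = 2825.4658
Numerator = 13594.8794; denominator = Σ(nₕ−1) = 319.
s²ₚ = 13594.8794/319 = 42.61718... → 42.617.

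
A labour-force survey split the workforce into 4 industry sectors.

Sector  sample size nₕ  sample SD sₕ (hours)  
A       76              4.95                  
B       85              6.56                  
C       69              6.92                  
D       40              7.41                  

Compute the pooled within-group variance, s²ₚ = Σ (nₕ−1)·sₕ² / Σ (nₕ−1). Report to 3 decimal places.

40.790

A: (76−1)·4.95² = 75·24.5025 = 1837.6875
B: (85−1)·6.56² = 84·43.0336 = 3614.8224
C: (69−1)·6.92² = 68·47.8864 = 3256.2752
D: (40−1)·7.41² = 39·54.9081 = 2141.4159
Numerator = 10850.201; denominator = Σ(nₕ−1) = 266.
s²ₚ = 10850.201/266 = 40.79023... → 40.790.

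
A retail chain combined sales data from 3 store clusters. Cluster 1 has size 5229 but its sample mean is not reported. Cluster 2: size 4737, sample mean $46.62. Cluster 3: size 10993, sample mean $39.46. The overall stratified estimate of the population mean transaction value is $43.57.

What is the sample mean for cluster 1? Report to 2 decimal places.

49.45

N = 5229 + 4737 + 10993 = 20959.
Overall total = μ·N = 43.57·20959 = 913183.63.
Subtract the known strata: 4737·46.62 + 10993·39.46 = 654622.72.
Remaining total for cluster 1: 913183.63 − 654622.72 = 258560.91.
Divide by its size: 258560.91 / 5229 = 49.4475... → 49.45.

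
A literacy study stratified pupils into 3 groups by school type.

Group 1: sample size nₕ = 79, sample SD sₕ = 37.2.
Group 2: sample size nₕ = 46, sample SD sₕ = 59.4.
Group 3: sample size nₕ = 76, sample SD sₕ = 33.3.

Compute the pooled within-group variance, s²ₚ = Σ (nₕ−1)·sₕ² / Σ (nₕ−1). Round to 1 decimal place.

1767.1

1: (79−1)·37.2² = 78·1383.84 = 107939.52
2: (46−1)·59.4² = 45·3528.36 = 158776.2
3: (76−1)·33.3² = 75·1108.89 = 83166.75
Numerator = 349882.47; denominator = Σ(nₕ−1) = 198.
s²ₚ = 349882.47/198 = 1767.083... → 1767.1.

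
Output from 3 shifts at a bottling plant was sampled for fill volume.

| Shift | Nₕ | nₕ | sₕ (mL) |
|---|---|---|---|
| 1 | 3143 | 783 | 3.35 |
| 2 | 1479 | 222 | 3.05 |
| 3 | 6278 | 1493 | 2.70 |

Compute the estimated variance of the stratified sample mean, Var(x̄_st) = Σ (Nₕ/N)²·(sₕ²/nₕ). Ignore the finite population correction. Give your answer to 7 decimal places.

0.0035830

N = 10900; Wₕ = Nₕ/N.
shift 1: (3143/10900)²·3.35²/783 = 0.0011916909
shift 2: (1479/10900)²·3.05²/222 = 0.0007714896
shift 3: (6278/10900)²·2.70²/1493 = 0.0016197849
Sum = 0.0035829654 → 0.0035830.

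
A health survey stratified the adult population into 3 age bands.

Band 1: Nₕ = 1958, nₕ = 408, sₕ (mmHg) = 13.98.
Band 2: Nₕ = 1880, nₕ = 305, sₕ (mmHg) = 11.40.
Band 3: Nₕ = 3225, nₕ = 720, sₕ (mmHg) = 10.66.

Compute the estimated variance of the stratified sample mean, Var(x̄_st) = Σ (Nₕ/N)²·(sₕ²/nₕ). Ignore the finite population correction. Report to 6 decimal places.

N = 7063; Wₕ = Nₕ/N.
band 1: (1958/7063)²·13.98²/408 = 0.036812994
band 2: (1880/7063)²·11.40²/305 = 0.030188890
band 3: (3225/7063)²·10.66²/720 = 0.032905079
Sum = 0.099906964 → 0.099907.

0.099907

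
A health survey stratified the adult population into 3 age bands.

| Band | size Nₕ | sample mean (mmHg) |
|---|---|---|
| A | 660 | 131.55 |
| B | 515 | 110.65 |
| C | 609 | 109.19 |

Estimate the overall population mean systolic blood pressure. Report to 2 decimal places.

117.88

N = 1784; weights Wₕ = Nₕ/N = (0.3700, 0.2887, 0.3414).
x̄_st = Σ Wₕ·x̄ₕ = 0.3700·131.55 + 0.2887·110.65 + 0.3414·109.19 ≈ 117.8837...
→ 117.88.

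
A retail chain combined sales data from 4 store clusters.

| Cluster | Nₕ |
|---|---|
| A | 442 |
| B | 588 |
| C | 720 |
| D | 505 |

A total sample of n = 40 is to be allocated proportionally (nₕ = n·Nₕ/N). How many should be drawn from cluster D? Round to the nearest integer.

9

Share of cluster D = 505/2255 = 0.22395.
Allocate 40 × 0.22395 = 8.958... → 9.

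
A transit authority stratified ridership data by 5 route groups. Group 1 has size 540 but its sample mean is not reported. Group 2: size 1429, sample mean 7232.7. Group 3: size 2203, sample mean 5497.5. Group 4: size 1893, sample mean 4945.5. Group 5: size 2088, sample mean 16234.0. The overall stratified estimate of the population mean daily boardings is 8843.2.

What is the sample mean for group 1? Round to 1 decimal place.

N = 540 + 1429 + 2203 + 1893 + 2088 = 8153.
Overall total = μ·N = 8843.2·8153 = 72098609.6.
Subtract the known strata: 1429·7232.7 + 2203·5497.5 + 1893·4945.5 + 2088·16234.0 = 65704944.3.
Remaining total for group 1: 72098609.6 − 65704944.3 = 6393665.3.
Divide by its size: 6393665.3 / 540 = 11840.121... → 11840.1.

11840.1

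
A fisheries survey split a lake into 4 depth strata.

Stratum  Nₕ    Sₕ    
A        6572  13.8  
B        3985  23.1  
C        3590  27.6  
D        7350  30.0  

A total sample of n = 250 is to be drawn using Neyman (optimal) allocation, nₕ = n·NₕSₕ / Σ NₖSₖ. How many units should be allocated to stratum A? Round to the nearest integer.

45

A: NₕSₕ = 6572·13.8 = 90693.6
B: NₕSₕ = 3985·23.1 = 92053.5
C: NₕSₕ = 3590·27.6 = 99084
D: NₕSₕ = 7350·30.0 = 220500
Σ NₕSₕ = 502331.1.
n_A = 250·90693.6/502331.1 = 45.136... → 45.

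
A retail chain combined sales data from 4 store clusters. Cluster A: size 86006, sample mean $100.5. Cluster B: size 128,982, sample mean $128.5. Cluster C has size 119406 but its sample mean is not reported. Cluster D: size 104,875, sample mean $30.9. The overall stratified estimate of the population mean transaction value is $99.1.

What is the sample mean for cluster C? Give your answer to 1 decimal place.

N = 86006 + 128982 + 119406 + 104875 = 439269.
Overall total = μ·N = 99.1·439269 = 43531557.9.
Subtract the known strata: 86006·100.5 + 128982·128.5 + 104875·30.9 = 28458427.5.
Remaining total for cluster C: 43531557.9 − 28458427.5 = 15073130.4.
Divide by its size: 15073130.4 / 119406 = 126.234... → 126.2.

126.2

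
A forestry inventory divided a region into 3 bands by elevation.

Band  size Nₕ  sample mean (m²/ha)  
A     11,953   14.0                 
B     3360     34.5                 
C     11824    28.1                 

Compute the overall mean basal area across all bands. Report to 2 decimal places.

22.68

N = 11953 + 3360 + 11824 = 27137.
The stratified mean weights each stratum mean by its population share Nₕ/N.
Σ Nₕx̄ₕ = 11953·14.0 + 3360·34.5 + 11824·28.1 = 167342 + 115920 + 332254.4 = 615516.4.
Divide by N: 615516.4 / 27137 = 22.6818... → 22.68.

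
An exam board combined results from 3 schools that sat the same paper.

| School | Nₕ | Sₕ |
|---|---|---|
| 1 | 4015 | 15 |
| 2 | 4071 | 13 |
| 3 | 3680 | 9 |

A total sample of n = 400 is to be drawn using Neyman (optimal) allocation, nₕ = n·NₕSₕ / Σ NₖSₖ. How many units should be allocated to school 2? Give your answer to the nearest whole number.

1: NₕSₕ = 4015·15 = 60225
2: NₕSₕ = 4071·13 = 52923
3: NₕSₕ = 3680·9 = 33120
Σ NₕSₕ = 146268.
n_2 = 400·52923/146268 = 144.729... → 145.

145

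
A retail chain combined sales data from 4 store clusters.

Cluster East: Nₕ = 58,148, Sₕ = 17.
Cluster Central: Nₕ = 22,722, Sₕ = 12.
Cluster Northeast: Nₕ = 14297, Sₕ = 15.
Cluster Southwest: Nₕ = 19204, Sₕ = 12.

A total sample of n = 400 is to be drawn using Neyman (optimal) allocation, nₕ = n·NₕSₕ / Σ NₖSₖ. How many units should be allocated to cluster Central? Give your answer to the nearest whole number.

64

Σ NₕSₕ = 58148·17 + 22722·12 + 14297·15 + 19204·12 = 1706083.
Share for Central: 272664/1706083 = 0.15982.
n_Central = 400 × 0.15982 = 63.927... → 64.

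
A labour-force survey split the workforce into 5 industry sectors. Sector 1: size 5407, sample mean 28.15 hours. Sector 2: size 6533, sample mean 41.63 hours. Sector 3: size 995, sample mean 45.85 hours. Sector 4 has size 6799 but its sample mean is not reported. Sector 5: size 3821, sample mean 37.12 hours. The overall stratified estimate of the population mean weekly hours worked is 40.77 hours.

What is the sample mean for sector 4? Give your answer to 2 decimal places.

N = 5407 + 6533 + 995 + 6799 + 3821 = 23555.
Overall total = μ·N = 40.77·23555 = 960337.35.
Subtract the known strata: 5407·28.15 + 6533·41.63 + 995·45.85 + 3821·37.12 = 611632.11.
Remaining total for sector 4: 960337.35 − 611632.11 = 348705.24.
Divide by its size: 348705.24 / 6799 = 51.2877... → 51.29.

51.29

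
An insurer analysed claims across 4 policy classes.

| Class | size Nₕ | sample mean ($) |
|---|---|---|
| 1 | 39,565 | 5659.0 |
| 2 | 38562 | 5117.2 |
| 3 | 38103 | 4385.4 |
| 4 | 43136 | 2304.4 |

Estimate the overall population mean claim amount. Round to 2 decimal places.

4315.40

N = 39565 + 38562 + 38103 + 43136 = 159366.
Weight each subgroup mean by Nₕ/N and sum.
Σ Nₕx̄ₕ = 39565·5659.0 + 38562·5117.2 + 38103·4385.4 + 43136·2304.4 = 223898335 + 197329466.4 + 167096896.2 + 99402598.4 = 687727296.
Divide by N: 687727296 / 159366 = 4315.3954... → 4315.40.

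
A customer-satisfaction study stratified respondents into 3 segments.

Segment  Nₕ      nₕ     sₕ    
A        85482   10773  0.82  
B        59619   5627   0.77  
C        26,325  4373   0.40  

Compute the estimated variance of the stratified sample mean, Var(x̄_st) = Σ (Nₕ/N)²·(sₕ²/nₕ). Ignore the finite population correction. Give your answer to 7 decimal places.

0.0000291

N = 171426. Term for each stratum: Wₕ²sₕ²/nₕ.
Var(x̄_st) = 0.0000155198 + 0.0000127444 + 0.0000008628 = 0.0000291271 → 0.0000291.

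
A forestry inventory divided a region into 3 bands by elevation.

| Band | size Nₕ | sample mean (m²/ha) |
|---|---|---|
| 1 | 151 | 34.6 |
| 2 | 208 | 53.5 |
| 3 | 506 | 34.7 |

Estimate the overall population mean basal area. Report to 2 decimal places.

x̄_st = (Σ Nₕx̄ₕ) / (Σ Nₕ) = (151·34.6 + 208·53.5 + 506·34.7) / 865
= 33910.8 / 865 = 39.2032... → 39.20.

39.20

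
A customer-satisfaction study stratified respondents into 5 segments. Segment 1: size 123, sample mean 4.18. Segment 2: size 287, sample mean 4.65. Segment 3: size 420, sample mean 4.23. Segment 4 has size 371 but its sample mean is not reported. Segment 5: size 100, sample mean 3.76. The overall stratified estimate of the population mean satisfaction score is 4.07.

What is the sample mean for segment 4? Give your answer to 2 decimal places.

3.49

N = 123 + 287 + 420 + 371 + 100 = 1301.
Overall total = μ·N = 4.07·1301 = 5295.07.
Subtract the known strata: 123·4.18 + 287·4.65 + 420·4.23 + 100·3.76 = 4001.29.
Remaining total for segment 4: 5295.07 − 4001.29 = 1293.78.
Divide by its size: 1293.78 / 371 = 3.4873... → 3.49.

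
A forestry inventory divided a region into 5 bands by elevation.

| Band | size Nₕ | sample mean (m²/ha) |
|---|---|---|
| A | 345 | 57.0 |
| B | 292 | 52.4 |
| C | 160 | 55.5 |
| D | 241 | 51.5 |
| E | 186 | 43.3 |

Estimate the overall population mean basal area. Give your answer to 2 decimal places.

52.54

x̄_st = (Σ Nₕx̄ₕ) / (Σ Nₕ) = (345·57.0 + 292·52.4 + 160·55.5 + 241·51.5 + 186·43.3) / 1224
= 64311.1 / 1224 = 52.5417... → 52.54.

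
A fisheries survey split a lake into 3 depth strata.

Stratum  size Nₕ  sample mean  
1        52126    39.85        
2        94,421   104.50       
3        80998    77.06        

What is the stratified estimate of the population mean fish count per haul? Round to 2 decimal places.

79.92

x̄_st = (Σ Nₕx̄ₕ) / (Σ Nₕ) = (52126·39.85 + 94421·104.50 + 80998·77.06) / 227545
= 18185921.48 / 227545 = 79.9223... → 79.92.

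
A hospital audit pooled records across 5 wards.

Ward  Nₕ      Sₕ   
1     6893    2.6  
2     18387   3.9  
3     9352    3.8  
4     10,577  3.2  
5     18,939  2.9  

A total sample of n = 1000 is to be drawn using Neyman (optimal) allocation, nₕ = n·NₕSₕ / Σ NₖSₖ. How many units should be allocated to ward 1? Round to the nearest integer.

1: NₕSₕ = 6893·2.6 = 17921.8
2: NₕSₕ = 18387·3.9 = 71709.3
3: NₕSₕ = 9352·3.8 = 35537.6
4: NₕSₕ = 10577·3.2 = 33846.4
5: NₕSₕ = 18939·2.9 = 54923.1
Σ NₕSₕ = 213938.2.
n_1 = 1000·17921.8/213938.2 = 83.771... → 84.

84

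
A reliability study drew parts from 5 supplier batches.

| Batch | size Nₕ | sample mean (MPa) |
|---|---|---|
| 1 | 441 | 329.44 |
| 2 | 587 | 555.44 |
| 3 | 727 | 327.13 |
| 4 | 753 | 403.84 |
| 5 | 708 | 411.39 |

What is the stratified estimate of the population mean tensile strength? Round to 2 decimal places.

N = 3216; weights Wₕ = Nₕ/N = (0.1371, 0.1825, 0.2261, 0.2341, 0.2201).
x̄_st = Σ Wₕ·x̄ₕ = 0.1371·329.44 + 0.1825·555.44 + 0.2261·327.13 + 0.2341·403.84 + 0.2201·411.39 ≈ 405.6298...
→ 405.63.

405.63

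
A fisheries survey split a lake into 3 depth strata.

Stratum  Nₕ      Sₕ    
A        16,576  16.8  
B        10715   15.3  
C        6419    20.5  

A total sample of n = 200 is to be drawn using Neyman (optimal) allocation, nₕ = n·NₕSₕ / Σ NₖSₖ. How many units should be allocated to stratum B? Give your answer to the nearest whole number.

Σ NₕSₕ = 16576·16.8 + 10715·15.3 + 6419·20.5 = 574005.8.
Share for B: 163939.5/574005.8 = 0.28561.
n_B = 200 × 0.28561 = 57.121... → 57.

57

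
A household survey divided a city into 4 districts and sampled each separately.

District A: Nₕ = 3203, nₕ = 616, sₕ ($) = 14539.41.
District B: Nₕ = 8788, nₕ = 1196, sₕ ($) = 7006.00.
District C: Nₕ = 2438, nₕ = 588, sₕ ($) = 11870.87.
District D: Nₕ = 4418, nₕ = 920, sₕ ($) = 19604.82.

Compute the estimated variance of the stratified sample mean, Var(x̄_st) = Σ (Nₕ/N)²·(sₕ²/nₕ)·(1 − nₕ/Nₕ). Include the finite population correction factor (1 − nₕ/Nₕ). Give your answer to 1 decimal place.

36933.0

N = 18847. Term for each stratum: Wₕ²sₕ²/nₕ·(1−nₕ/Nₕ).
Var(x̄_st) = 8005.3765 + 7708.5177 + 3043.0476 + 18176.0265 = 36932.9682 → 36933.0.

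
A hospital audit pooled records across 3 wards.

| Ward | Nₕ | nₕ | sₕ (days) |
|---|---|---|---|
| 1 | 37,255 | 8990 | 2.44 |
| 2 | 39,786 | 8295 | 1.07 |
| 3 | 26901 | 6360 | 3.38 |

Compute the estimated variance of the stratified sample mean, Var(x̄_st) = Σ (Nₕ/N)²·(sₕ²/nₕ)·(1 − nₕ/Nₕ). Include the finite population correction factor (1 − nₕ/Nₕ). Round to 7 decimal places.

0.0001724

N = 103942. Term for each stratum: Wₕ²sₕ²/nₕ·(1−nₕ/Nₕ).
Var(x̄_st) = 0.0000645463 + 0.0000160061 + 0.0000918722 = 0.0001724246 → 0.0001724.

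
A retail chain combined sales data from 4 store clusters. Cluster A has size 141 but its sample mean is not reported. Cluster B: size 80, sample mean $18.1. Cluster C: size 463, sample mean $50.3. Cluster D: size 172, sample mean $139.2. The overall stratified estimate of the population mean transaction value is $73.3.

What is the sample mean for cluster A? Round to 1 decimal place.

Σ Nₕx̄ₕ = N·μ, so 141·x̄_A = 856·73.3 − (80·18.1 + 463·50.3 + 172·139.2).
= 62744.8 − 48679.3 = 14065.5.
x̄_A = 14065.5 / 141 = 99.755... → 99.8.

99.8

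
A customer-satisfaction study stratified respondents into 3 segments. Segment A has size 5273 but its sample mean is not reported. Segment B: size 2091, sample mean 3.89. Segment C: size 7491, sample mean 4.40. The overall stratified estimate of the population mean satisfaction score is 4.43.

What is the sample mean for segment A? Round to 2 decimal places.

Σ Nₕx̄ₕ = N·μ, so 5273·x̄_A = 14855·4.43 − (2091·3.89 + 7491·4.40).
= 65807.65 − 41094.39 = 24713.26.
x̄_A = 24713.26 / 5273 = 4.6868... → 4.69.

4.69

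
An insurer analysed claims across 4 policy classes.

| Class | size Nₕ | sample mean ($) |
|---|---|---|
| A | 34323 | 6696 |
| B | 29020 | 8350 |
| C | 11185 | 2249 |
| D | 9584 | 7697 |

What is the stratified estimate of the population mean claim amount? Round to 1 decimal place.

6789.4

x̄_st = (Σ Nₕx̄ₕ) / (Σ Nₕ) = (34323·6696 + 29020·8350 + 11185·2249 + 9584·7697) / 84112
= 571066921 / 84112 = 6789.363... → 6789.4.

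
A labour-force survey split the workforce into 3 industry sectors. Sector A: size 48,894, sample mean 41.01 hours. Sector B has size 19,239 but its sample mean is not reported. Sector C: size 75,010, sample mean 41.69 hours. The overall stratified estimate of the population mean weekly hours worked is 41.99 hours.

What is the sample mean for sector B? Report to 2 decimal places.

45.65

N = 48894 + 19239 + 75010 = 143143.
Overall total = μ·N = 41.99·143143 = 6010574.57.
Subtract the known strata: 48894·41.01 + 75010·41.69 = 5132309.84.
Remaining total for sector B: 6010574.57 − 5132309.84 = 878264.73.
Divide by its size: 878264.73 / 19239 = 45.6502... → 45.65.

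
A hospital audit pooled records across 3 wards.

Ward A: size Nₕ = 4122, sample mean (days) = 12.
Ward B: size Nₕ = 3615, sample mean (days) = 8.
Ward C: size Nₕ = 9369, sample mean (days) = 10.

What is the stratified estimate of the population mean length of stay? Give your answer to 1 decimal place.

x̄_st = (Σ Nₕx̄ₕ) / (Σ Nₕ) = (4122·12 + 3615·8 + 9369·10) / 17106
= 172074 / 17106 = 10.059... → 10.1.

10.1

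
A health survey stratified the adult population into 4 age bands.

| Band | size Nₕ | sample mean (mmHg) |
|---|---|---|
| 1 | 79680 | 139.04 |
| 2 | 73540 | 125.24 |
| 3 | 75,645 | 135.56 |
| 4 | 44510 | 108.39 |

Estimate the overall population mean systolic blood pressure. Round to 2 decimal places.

N = 79680 + 73540 + 75645 + 44510 = 273375.
Weight each subgroup mean by Nₕ/N and sum.
Σ Nₕx̄ₕ = 79680·139.04 + 73540·125.24 + 75645·135.56 + 44510·108.39 = 11078707.2 + 9210149.6 + 10254436.2 + 4824438.9 = 35367731.9.
Divide by N: 35367731.9 / 273375 = 129.3744... → 129.37.

129.37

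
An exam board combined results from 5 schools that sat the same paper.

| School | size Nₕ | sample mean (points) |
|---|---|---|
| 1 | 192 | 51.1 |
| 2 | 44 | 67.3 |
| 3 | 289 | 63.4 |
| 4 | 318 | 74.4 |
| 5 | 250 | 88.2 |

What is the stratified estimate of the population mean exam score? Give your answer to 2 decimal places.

N = 1093; weights Wₕ = Nₕ/N = (0.1757, 0.0403, 0.2644, 0.2909, 0.2287).
x̄_st = Σ Wₕ·x̄ₕ = 0.1757·51.1 + 0.0403·67.3 + 0.2644·63.4 + 0.2909·74.4 + 0.2287·88.2 ≈ 70.2692...
→ 70.27.

70.27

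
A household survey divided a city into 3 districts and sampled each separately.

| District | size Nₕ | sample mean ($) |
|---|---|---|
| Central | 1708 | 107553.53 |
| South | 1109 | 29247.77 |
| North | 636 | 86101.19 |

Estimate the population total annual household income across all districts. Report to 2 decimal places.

270897563.01

Central: 1708·107553.53 = 183701429.24
South: 1109·29247.77 = 32435776.93
North: 636·86101.19 = 54760356.84
τ̂ = Σ Nₕx̄ₕ = 270897563.01.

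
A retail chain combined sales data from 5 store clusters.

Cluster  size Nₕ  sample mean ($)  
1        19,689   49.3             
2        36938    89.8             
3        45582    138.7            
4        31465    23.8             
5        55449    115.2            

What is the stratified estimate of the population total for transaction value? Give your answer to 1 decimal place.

17746515.3

Estimate total by summing Nₕ·x̄ₕ over strata.
19689·49.3 + 36938·89.8 + 45582·138.7 + 31465·23.8 + 55449·115.2 = 970667.7 + 3317032.4 + 6322223.4 + 748867 + 6387724.8 = 17746515.3.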